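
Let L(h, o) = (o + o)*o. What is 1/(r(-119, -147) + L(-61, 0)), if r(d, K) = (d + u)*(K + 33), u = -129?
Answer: 1/28272 ≈ 3.5371e-5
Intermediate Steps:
L(h, o) = 2*o**2 (L(h, o) = (2*o)*o = 2*o**2)
r(d, K) = (-129 + d)*(33 + K) (r(d, K) = (d - 129)*(K + 33) = (-129 + d)*(33 + K))
1/(r(-119, -147) + L(-61, 0)) = 1/((-4257 - 129*(-147) + 33*(-119) - 147*(-119)) + 2*0**2) = 1/((-4257 + 18963 - 3927 + 17493) + 2*0) = 1/(28272 + 0) = 1/28272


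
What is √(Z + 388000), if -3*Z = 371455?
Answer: √2377635/3 ≈ 513.99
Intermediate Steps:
Z = -371455/3 (Z = -⅓*371455 = -371455/3 ≈ -1.2382e+5)
√(Z + 388000) = √(-371455/3 + 388000) = √(792545/3) = √2377635/3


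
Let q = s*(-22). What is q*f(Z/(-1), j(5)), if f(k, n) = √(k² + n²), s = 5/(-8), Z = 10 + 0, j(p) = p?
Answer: 275*√5/4 ≈ 153.73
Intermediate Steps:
Z = 10
s = -5/8 (s = 5*(-⅛) = -5/8 ≈ -0.62500)
q = 55/4 (q = -5/8*(-22) = 55/4 ≈ 13.750)
q*f(Z/(-1), j(5)) = 55*√((10/(-1))² + 5²)/4 = 55*√((10*(-1))² + 25)/4 = 55*√((-10)² + 25)/4 = 55*√(100 + 25)/4 = 55*√125/4 = 55*(5*√5)/4 = 275*√5/4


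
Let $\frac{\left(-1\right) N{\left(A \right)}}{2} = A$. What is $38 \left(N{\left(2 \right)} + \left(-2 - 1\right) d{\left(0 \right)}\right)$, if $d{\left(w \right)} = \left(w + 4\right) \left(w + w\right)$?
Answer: $-152$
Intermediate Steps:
$N{\left(A \right)} = - 2 A$
$d{\left(w \right)} = 2 w \left(4 + w\right)$ ($d{\left(w \right)} = \left(4 + w\right) 2 w = 2 w \left(4 + w\right)$)
$38 \left(N{\left(2 \right)} + \left(-2 - 1\right) d{\left(0 \right)}\right) = 38 \left(\left(-2\right) 2 + \left(-2 - 1\right) 2 \cdot 0 \left(4 + 0\right)\right) = 38 \left(-4 - 3 \cdot 2 \cdot 0 \cdot 4\right) = 38 \left(-4 - 0\right) = 38 \left(-4 + 0\right) = 38 \left(-4\right) = -152$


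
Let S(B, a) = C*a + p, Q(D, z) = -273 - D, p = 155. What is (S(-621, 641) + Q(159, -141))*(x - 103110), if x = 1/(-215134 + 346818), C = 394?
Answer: -3425401272843203/131684 ≈ -2.6012e+10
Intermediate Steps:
x = 1/131684 ≈ 7.5939e-6
S(B, a) = 155 + 394*a (S(B, a) = 394*a + 155 = 155 + 394*a)
(S(-621, 641) + Q(159, -141))*(x - 103110) = ((155 + 394*641) + (-273 - 1*159))*(1/131684 - 103110) = ((155 + 252554) + (-273 - 159))*(-13577937239/131684) = (252709 - 432)*(-13577937239/131684) = 252277*(-13577937239/131684) = -3425401272843203/131684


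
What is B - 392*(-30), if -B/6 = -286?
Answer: 13476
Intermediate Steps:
B = 1716 (B = -6*(-286) = 1716)
B - 392*(-30) = 1716 - 392*(-30) = 1716 + 11760 = 13476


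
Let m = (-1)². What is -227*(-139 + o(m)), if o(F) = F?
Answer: 31326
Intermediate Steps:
m = 1
-227*(-139 + o(m)) = -227*(-139 + 1) = -227*(-138) = 31326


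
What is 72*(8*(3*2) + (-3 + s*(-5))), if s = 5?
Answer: 1440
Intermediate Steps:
72*(8*(3*2) + (-3 + s*(-5))) = 72*(8*(3*2) + (-3 + 5*(-5))) = 72*(8*6 + (-3 - 25)) = 72*(48 - 28) = 72*20 = 1440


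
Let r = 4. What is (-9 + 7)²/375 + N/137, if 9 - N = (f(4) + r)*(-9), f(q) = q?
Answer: 30923/51375 ≈ 0.60191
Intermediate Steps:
N = 81 (N = 9 - (4 + 4)*(-9) = 9 - 8*(-9) = 9 - 1*(-72) = 9 + 72 = 81)
(-9 + 7)²/375 + N/137 = (-9 + 7)²/375 + 81/137 = (-2)²*(1/375) + 81*(1/137) = 4*(1/375) + 81/137 = 4/375 + 81/137 = 30923/51375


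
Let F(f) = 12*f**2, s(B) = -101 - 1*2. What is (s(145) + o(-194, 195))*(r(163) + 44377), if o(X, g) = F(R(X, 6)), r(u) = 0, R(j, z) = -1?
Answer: -4038307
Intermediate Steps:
s(B) = -103 (s(B) = -101 - 2 = -103)
o(X, g) = 12 (o(X, g) = 12*(-1)**2 = 12*1 = 12)
(s(145) + o(-194, 195))*(r(163) + 44377) = (-103 + 12)*(0 + 44377) = -91*44377 = -4038307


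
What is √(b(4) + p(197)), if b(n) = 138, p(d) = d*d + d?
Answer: 2*√9786 ≈ 197.85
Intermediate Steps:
p(d) = d + d² (p(d) = d² + d = d + d²)
√(b(4) + p(197)) = √(138 + 197*(1 + 197)) = √(138 + 197*198) = √(138 + 39006) = √39144 = 2*√9786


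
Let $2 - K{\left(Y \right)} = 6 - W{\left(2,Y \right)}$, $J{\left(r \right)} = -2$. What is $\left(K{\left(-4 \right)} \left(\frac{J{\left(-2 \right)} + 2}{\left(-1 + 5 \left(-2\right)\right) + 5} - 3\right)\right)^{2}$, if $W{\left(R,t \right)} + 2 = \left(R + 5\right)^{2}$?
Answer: $16641$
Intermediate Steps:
$W{\left(R,t \right)} = -2 + \left(5 + R\right)^{2}$ ($W{\left(R,t \right)} = -2 + \left(R + 5\right)^{2} = -2 + \left(5 + R\right)^{2}$)
$K{\left(Y \right)} = 43$ ($K{\left(Y \right)} = 2 - \left(6 - \left(-2 + \left(5 + 2\right)^{2}\right)\right) = 2 - \left(6 - \left(-2 + 7^{2}\right)\right) = 2 - \left(6 - \left(-2 + 49\right)\right) = 2 - \left(6 - 47\right) = 2 - -41 = 2 + 41 = 43$)
$\left(K{\left(-4 \right)} \left(\frac{J{\left(-2 \right)} + 2}{\left(-1 + 5 \left(-2\right)\right) + 5} - 3\right)\right)^{2} = \left(43 \left(\frac{-2 + 2}{\left(-1 + 5 \left(-2\right)\right) + 5} - 3\right)\right)^{2} = \left(43 \left(\frac{0}{\left(-1 - 10\right) + 5} - 3\right)\right)^{2} = \left(43 \left(\frac{0}{-11 + 5} - 3\right)\right)^{2} = \left(43 \left(\frac{0}{-6} - 3\right)\right)^{2} = \left(43 \left(0 \left(- \frac{1}{6}\right) - 3\right)\right)^{2} = \left(43 \left(0 - 3\right)\right)^{2} = \left(43 \left(-3\right)\right)^{2} = \left(-129\right)^{2} = 16641$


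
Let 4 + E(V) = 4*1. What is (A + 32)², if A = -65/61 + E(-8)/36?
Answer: 3560769/3721 ≈ 956.94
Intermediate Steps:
E(V) = 0 (E(V) = -4 + 4*1 = -4 + 4 = 0)
A = -65/61 (A = -65/61 + 0/36 = -65*1/61 + 0*(1/36) = -65/61 + 0 = -65/61 ≈ -1.0656)
(A + 32)² = (-65/61 + 32)² = (1887/61)² = 3560769/3721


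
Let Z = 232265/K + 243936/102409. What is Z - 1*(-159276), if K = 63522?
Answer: 1036165418472425/6505224498 ≈ 1.5928e+5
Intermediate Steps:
Z = 39281328977/6505224498 (Z = 232265/63522 + 243936/102409 = 39281328977/6505224498 ≈ 6.0384)
Z - 1*(-159276) = 39281328977/6505224498 - 1*(-159276) = 39281328977/6505224498 + 159276 = 1036165418472425/6505224498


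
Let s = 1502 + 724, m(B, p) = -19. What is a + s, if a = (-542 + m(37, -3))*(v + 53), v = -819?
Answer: 431952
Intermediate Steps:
a = 429726 (a = (-542 - 19)*(-819 + 53) = -561*(-766) = 429726)
s = 2226
a + s = 429726 + 2226 = 431952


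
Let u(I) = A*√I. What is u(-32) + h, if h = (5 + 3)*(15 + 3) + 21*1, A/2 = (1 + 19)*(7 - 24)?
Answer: 165 - 2720*I*√2 ≈ 165.0 - 3846.7*I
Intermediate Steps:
A = -680 (A = 2*((1 + 19)*(7 - 24)) = 2*(20*(-17)) = 2*(-340) = -680)
u(I) = -680*√I
h = 165 (h = 8*18 + 21 = 144 + 21 = 165)
u(-32) + h = -2720*I*√2 + 165 = 165 - 2720*I*√2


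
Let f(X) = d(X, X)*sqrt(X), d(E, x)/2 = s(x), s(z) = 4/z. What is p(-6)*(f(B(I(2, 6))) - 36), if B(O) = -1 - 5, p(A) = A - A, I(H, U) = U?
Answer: 0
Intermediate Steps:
d(E, x) = 8/x (d(E, x) = 2*(4/x) = 8/x)
p(A) = 0
B(O) = -6
f(X) = 8/sqrt(X) (f(X) = (8/X)*sqrt(X) = 8/sqrt(X))
p(-6)*(f(B(I(2, 6))) - 36) = 0*(8/sqrt(-6) - 36) = 0*(8*(-I*sqrt(6)/6) - 36) = 0*(-4*I*sqrt(6)/3 - 36) = 0*(-36 - 4*I*sqrt(6)/3) = 0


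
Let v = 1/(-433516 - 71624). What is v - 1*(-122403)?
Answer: 61830651419/505140 ≈ 1.2240e+5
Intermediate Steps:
v = -1/505140 (v = 1/(-505140) = -1/505140 ≈ -1.9796e-6)
v - 1*(-122403) = -1/505140 - 1*(-122403) = -1/505140 + 122403 = 61830651419/505140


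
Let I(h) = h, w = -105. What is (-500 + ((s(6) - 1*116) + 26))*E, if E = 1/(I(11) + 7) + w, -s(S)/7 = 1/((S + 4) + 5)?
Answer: 16730873/270 ≈ 61966.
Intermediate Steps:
s(S) = -7/(9 + S) (s(S) = -7/((S + 4) + 5) = -7/((4 + S) + 5) = -7/(9 + S))
E = -1889/18 (E = 1/(11 + 7) - 105 = 1/18 - 105 = -1889/18 ≈ -104.94)
(-500 + ((s(6) - 1*116) + 26))*E = (-500 + ((-7/(9 + 6) - 1*116) + 26))*(-1889/18) = (-500 + ((-7/15 - 116) + 26))*(-1889/18) = (-500 + (-1747/15 + 26))*(-1889/18) = (-500 - 1357/15)*(-1889/18) = -8857/15*(-1889/18) = 16730873/270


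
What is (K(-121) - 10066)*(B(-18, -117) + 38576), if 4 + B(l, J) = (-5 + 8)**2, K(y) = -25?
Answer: -389320871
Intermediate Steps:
B(l, J) = 5 (B(l, J) = -4 + (-5 + 8)**2 = -4 + 3**2 = -4 + 9 = 5)
(K(-121) - 10066)*(B(-18, -117) + 38576) = (-25 - 10066)*(5 + 38576) = -10091*38581 = -389320871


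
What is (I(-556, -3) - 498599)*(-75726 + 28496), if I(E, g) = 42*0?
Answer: 23548830770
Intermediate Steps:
I(E, g) = 0
(I(-556, -3) - 498599)*(-75726 + 28496) = (0 - 498599)*(-75726 + 28496) = -498599*(-47230) = 23548830770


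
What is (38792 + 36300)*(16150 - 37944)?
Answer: -1636555048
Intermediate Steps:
(38792 + 36300)*(16150 - 37944) = 75092*(-21794) = -1636555048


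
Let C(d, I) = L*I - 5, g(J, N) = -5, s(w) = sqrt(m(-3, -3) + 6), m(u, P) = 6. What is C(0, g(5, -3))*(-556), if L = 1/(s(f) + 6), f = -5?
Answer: 3475 - 695*sqrt(3)/3 ≈ 3073.7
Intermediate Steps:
s(w) = 2*sqrt(3) (s(w) = sqrt(6 + 6) = sqrt(12) = 2*sqrt(3))
L = 1/(6 + 2*sqrt(3)) (L = 1/(2*sqrt(3) + 6) = 1/(6 + 2*sqrt(3)) ≈ 0.10566)
C(d, I) = -5 + I*(1/4 - sqrt(3)/12) (C(d, I) = (1/4 - sqrt(3)/12)*I - 5 = I*(1/4 - sqrt(3)/12) - 5 = -5 + I*(1/4 - sqrt(3)/12))
C(0, g(5, -3))*(-556) = (-5 + (1/4)*(-5) - 1/12*(-5)*sqrt(3))*(-556) = (-5 - 5/4 + 5*sqrt(3)/12)*(-556) = (-25/4 + 5*sqrt(3)/12)*(-556) = 3475 - 695*sqrt(3)/3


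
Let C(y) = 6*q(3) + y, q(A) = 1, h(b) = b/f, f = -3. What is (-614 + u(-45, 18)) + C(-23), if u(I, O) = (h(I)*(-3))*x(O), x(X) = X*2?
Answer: -2251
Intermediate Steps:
x(X) = 2*X
h(b) = -b/3 (h(b) = b/(-3) = b*(-1/3) = -b/3)
u(I, O) = 2*I*O (u(I, O) = (-I/3*(-3))*(2*O) = I*(2*O) = 2*I*O)
C(y) = 6 + y (C(y) = 6*1 + y = 6 + y)
(-614 + u(-45, 18)) + C(-23) = (-614 + 2*(-45)*18) + (6 - 23) = (-614 - 1620) - 17 = -2234 - 17 = -2251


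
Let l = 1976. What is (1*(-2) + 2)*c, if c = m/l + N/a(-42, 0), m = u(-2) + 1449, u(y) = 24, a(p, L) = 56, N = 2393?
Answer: 0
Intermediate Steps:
m = 1473 (m = 24 + 1449 = 1473)
c = 300691/6916 (c = 1473/1976 + 2393/56 = 300691/6916 ≈ 43.478)
(1*(-2) + 2)*c = (1*(-2) + 2)*(300691/6916) = (-2 + 2)*(300691/6916) = 0*(300691/6916) = 0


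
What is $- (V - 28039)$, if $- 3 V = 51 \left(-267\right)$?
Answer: $23500$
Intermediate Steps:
$V = 4539$ ($V = - \frac{51 \left(-267\right)}{3} = \left(- \frac{1}{3}\right) \left(-13617\right) = 4539$)
$- (V - 28039) = - (4539 - 28039) = \left(-1\right) \left(-23500\right) = 23500$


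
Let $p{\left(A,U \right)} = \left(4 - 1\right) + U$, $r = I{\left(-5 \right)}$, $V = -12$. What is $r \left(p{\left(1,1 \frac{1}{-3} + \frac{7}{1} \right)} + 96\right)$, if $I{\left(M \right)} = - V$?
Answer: $1268$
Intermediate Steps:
$I{\left(M \right)} = 12$ ($I{\left(M \right)} = \left(-1\right) \left(-12\right) = 12$)
$r = 12$
$p{\left(A,U \right)} = 3 + U$
$r \left(p{\left(1,1 \frac{1}{-3} + \frac{7}{1} \right)} + 96\right) = 12 \left(\left(3 + \left(1 \frac{1}{-3} + \frac{7}{1}\right)\right) + 96\right) = 12 \left(\left(3 + \left(1 \left(- \frac{1}{3}\right) + 7 \cdot 1\right)\right) + 96\right) = 12 \left(\left(3 + \left(- \frac{1}{3} + 7\right)\right) + 96\right) = 12 \left(\left(3 + \frac{20}{3}\right) + 96\right) = 12 \left(\frac{29}{3} + 96\right) = 12 \cdot \frac{317}{3} = 1268$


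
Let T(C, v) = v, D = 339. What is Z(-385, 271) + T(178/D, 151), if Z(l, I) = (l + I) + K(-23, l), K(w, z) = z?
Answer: -348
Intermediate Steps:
Z(l, I) = I + 2*l (Z(l, I) = (l + I) + l = (I + l) + l = I + 2*l)
Z(-385, 271) + T(178/D, 151) = (271 + 2*(-385)) + 151 = (271 - 770) + 151 = -499 + 151 = -348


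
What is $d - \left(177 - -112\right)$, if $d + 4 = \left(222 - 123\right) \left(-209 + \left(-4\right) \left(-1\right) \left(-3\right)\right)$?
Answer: $-22172$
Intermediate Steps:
$d = -21883$ ($d = -4 + \left(222 - 123\right) \left(-209 + \left(-4\right) \left(-1\right) \left(-3\right)\right) = -4 + 99 \left(-209 + 4 \left(-3\right)\right) = -4 + 99 \left(-209 - 12\right) = -4 + 99 \left(-221\right) = -4 - 21879 = -21883$)
$d - \left(177 - -112\right) = -21883 - \left(177 - -112\right) = -21883 - \left(177 + 112\right) = -21883 - 289 = -22172$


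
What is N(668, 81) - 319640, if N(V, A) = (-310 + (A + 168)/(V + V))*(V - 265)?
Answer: -593845173/1336 ≈ -4.4450e+5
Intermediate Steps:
N(V, A) = (-310 + (168 + A)/(2*V))*(-265 + V) (N(V, A) = (-310 + (168 + A)/((2*V)))*(-265 + V) = (-310 + (168 + A)*(1/(2*V)))*(-265 + V) = (-310 + (168 + A)/(2*V))*(-265 + V))
N(668, 81) - 319640 = (½)*(-44520 - 265*81 + 668*(164468 + 81 - 620*668))/668 - 319640 = (½)*(1/668)*(-44520 - 21465 + 668*(164468 + 81 - 414160)) - 319640 = (½)*(1/668)*(-44520 - 21465 + 668*(-249611)) - 319640 = (½)*(1/668)*(-44520 - 21465 - 166740148) - 319640 = (½)*(1/668)*(-166806133) - 319640 = -166806133/1336 - 319640 = -593845173/1336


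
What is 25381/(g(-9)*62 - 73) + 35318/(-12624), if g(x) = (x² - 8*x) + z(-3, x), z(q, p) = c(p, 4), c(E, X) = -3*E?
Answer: -35580461/69981144 ≈ -0.50843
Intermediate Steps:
z(q, p) = -3*p
g(x) = x² - 11*x (g(x) = (x² - 8*x) - 3*x = x² - 11*x)
25381/(g(-9)*62 - 73) + 35318/(-12624) = 25381/(-9*(-11 - 9)*62 - 73) + 35318/(-12624) = 25381/(-9*(-20)*62 - 73) + 35318*(-1/12624) = 25381/(180*62 - 73) - 17659/6312 = 25381/(11160 - 73) - 17659/6312 = 25381/11087 - 17659/6312 = -35580461/69981144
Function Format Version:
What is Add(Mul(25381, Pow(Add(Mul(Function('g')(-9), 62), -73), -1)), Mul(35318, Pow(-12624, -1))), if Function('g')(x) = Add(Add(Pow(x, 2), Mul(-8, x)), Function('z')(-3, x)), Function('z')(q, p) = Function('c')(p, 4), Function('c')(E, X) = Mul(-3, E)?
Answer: Rational(-35580461, 69981144) ≈ -0.50843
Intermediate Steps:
Function('z')(q, p) = Mul(-3, p)
Function('g')(x) = Add(Pow(x, 2), Mul(-11, x)) (Function('g')(x) = Add(Add(Pow(x, 2), Mul(-8, x)), Mul(-3, x)) = Add(Pow(x, 2), Mul(-11, x)))
Add(Mul(25381, Pow(Add(Mul(Function('g')(-9), 62), -73), -1)), Mul(35318, Pow(-12624, -1))) = Add(Mul(25381, Pow(Add(Mul(Mul(-9, Add(-11, -9)), 62), -73), -1)), Mul(35318, Pow(-12624, -1))) = Add(Mul(25381, Pow(Add(Mul(Mul(-9, -20), 62), -73), -1)), Mul(35318, Rational(-1, 12624))) = Add(Mul(25381, Pow(Add(Mul(180, 62), -73), -1)), Rational(-17659, 6312)) = Add(Mul(25381, Pow(Add(11160, -73), -1)), Rational(-17659, 6312)) = Add(Mul(25381, Pow(11087, -1)), Rational(-17659, 6312)) = Add(Mul(25381, Rational(1, 11087)), Rational(-17659, 6312)) = Add(Rational(25381, 11087), Rational(-17659, 6312)) = Rational(-35580461, 69981144)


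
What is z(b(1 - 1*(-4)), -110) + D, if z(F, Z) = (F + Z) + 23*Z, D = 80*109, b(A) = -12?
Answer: 6068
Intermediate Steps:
D = 8720
z(F, Z) = F + 24*Z
z(b(1 - 1*(-4)), -110) + D = (-12 + 24*(-110)) + 8720 = (-12 - 2640) + 8720 = -2652 + 8720 = 6068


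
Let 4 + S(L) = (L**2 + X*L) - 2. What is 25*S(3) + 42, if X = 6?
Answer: 567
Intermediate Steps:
S(L) = -6 + L**2 + 6*L (S(L) = -4 + ((L**2 + 6*L) - 2) = -4 + (-2 + L**2 + 6*L) = -6 + L**2 + 6*L)
25*S(3) + 42 = 25*(-6 + 3**2 + 6*3) + 42 = 25*(-6 + 9 + 18) + 42 = 25*21 + 42 = 525 + 42 = 567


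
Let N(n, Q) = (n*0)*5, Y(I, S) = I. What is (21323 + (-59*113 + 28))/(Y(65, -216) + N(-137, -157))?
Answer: 14684/65 ≈ 225.91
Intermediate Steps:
N(n, Q) = 0 (N(n, Q) = 0*5 = 0)
(21323 + (-59*113 + 28))/(Y(65, -216) + N(-137, -157)) = (21323 + (-59*113 + 28))/(65 + 0) = (21323 + (-6667 + 28))/65 = (21323 - 6639)*(1/65) = 14684*(1/65) = 14684/65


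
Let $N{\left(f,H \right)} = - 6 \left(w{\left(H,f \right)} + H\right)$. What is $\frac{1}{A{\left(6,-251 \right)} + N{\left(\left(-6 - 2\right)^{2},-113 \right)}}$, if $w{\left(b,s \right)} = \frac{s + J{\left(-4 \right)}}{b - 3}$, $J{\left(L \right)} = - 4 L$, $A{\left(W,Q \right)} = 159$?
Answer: $\frac{29}{24393} \approx 0.0011889$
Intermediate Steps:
$w{\left(b,s \right)} = \frac{16 + s}{-3 + b}$ ($w{\left(b,s \right)} = \frac{s - -16}{b - 3} = \frac{s + 16}{-3 + b} = \frac{16 + s}{-3 + b}$)
$N{\left(f,H \right)} = - 6 H - \frac{6 \left(16 + f\right)}{-3 + H}$ ($N{\left(f,H \right)} = - 6 \left(\frac{16 + f}{-3 + H} + H\right) = - 6 \left(H + \frac{16 + f}{-3 + H}\right) = - 6 H - \frac{6 \left(16 + f\right)}{-3 + H}$)
$\frac{1}{A{\left(6,-251 \right)} + N{\left(\left(-6 - 2\right)^{2},-113 \right)}} = \frac{1}{159 + \frac{6 \left(-16 - \left(-6 - 2\right)^{2} - - 113 \left(-3 - 113\right)\right)}{-3 - 113}} = \frac{1}{159 + \frac{6 \left(-16 - \left(-8\right)^{2} - \left(-113\right) \left(-116\right)\right)}{-116}} = \frac{1}{159 + 6 \left(- \frac{1}{116}\right) \left(-16 - 64 - 13108\right)} = \frac{1}{159 + 6 \left(- \frac{1}{116}\right) \left(-13188\right)} = \frac{1}{159 + \frac{19782}{29}} = \frac{1}{\frac{24393}{29}} = \frac{29}{24393}$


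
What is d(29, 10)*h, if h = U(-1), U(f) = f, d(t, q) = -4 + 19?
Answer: -15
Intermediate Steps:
d(t, q) = 15
h = -1
d(29, 10)*h = 15*(-1) = -15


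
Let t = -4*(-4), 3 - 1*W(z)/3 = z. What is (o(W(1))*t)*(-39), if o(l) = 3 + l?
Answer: -5616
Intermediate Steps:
W(z) = 9 - 3*z
t = 16
(o(W(1))*t)*(-39) = ((3 + (9 - 3*1))*16)*(-39) = ((3 + (9 - 3))*16)*(-39) = ((3 + 6)*16)*(-39) = (9*16)*(-39) = 144*(-39) = -5616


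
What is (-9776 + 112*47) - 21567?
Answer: -26079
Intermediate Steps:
(-9776 + 112*47) - 21567 = (-9776 + 5264) - 21567 = -4512 - 21567 = -26079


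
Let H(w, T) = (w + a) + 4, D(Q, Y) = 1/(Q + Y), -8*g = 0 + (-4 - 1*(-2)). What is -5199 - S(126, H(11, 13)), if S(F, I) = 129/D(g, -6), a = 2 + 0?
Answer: -17829/4 ≈ -4457.3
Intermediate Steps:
a = 2
g = 1/4 (g = -(0 + (-4 - 1*(-2)))/8 = -(0 + (-4 + 2))/8 = -(0 - 2)/8 = -1/8*(-2) = 1/4 ≈ 0.25000)
H(w, T) = 6 + w (H(w, T) = (w + 2) + 4 = (2 + w) + 4 = 6 + w)
S(F, I) = -2967/4 (S(F, I) = 129/(1/(1/4 - 6)) = 129/(1/(-23/4)) = 129/(-4/23) = 129*(-23/4) = -2967/4)
-5199 - S(126, H(11, 13)) = -5199 - 1*(-2967/4) = -5199 + 2967/4 = -17829/4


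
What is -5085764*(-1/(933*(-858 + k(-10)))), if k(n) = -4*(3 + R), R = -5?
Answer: -2542882/396525 ≈ -6.4129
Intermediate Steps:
k(n) = 8 (k(n) = -4*(3 - 5) = -4*(-2) = 8)
-5085764*(-1/(933*(-858 + k(-10)))) = -5085764*(-1/(933*(-858 + 8))) = -5085764/((-850*(-933))) = -5085764/793050 = -5085764*1/793050 = -2542882/396525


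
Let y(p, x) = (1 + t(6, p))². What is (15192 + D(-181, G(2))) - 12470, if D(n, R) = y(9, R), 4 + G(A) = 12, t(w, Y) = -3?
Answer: 2726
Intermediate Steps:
G(A) = 8 (G(A) = -4 + 12 = 8)
y(p, x) = 4 (y(p, x) = (1 - 3)² = (-2)² = 4)
D(n, R) = 4
(15192 + D(-181, G(2))) - 12470 = (15192 + 4) - 12470 = 15196 - 12470 = 2726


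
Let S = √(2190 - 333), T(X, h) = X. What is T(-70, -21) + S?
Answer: -70 + √1857 ≈ -26.907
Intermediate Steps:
S = √1857 ≈ 43.093
T(-70, -21) + S = -70 + √1857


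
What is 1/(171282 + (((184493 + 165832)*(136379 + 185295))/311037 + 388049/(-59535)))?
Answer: 6172529265/3293544787207709 ≈ 1.8741e-6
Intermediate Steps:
1/(171282 + (((184493 + 165832)*(136379 + 185295))/311037 + 388049/(-59535))) = 1/(171282 + ((350325*321674)*(1/311037) + 388049*(-1/59535))) = 1/(171282 + (112690444050*(1/311037) - 388049/59535)) = 1/(171282 + (37563481350/103679 - 388049/59535)) = 1/(171282 + 2236301629639979/6172529265) = 1/(3293544787207709/6172529265) = 6172529265/3293544787207709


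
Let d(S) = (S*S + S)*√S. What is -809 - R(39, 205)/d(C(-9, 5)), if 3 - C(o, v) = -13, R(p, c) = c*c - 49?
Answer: -115271/136 ≈ -847.58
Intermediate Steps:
R(p, c) = -49 + c² (R(p, c) = c² - 49 = -49 + c²)
C(o, v) = 16 (C(o, v) = 3 - 1*(-13) = 3 + 13 = 16)
d(S) = √S*(S + S²) (d(S) = (S² + S)*√S = (S + S²)*√S = √S*(S + S²))
-809 - R(39, 205)/d(C(-9, 5)) = -809 - (-49 + 205²)/(16^(3/2)*(1 + 16)) = -809 - (-49 + 42025)/(64*17) = -809 - 41976/1088 = -809 - 1*5247/136 = -809 - 5247/136 = -115271/136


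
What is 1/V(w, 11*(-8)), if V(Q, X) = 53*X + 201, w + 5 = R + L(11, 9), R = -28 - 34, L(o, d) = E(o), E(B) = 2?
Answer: -1/4463 ≈ -0.00022406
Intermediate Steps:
L(o, d) = 2
R = -62
w = -65 (w = -5 + (-62 + 2) = -5 - 60 = -65)
V(Q, X) = 201 + 53*X
1/V(w, 11*(-8)) = 1/(201 + 53*(11*(-8))) = 1/(201 + 53*(-88)) = 1/(201 - 4664) = 1/(-4463) = -1/4463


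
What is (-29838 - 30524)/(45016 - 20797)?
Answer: -60362/24219 ≈ -2.4923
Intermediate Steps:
(-29838 - 30524)/(45016 - 20797) = -60362/24219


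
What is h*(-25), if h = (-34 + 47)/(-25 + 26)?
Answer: -325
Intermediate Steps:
h = 13 (h = 13/1 = 13*1 = 13)
h*(-25) = 13*(-25) = -325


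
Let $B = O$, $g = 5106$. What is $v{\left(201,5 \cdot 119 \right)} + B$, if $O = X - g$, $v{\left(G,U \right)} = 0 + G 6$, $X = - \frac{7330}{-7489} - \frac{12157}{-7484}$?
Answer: $- \frac{218440034907}{56047676} \approx -3897.4$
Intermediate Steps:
$X = \frac{145901493}{56047676}$ ($X = \left(-7330\right) \left(- \frac{1}{7489}\right) - - \frac{12157}{7484} = \frac{7330}{7489} + \frac{12157}{7484} = \frac{145901493}{56047676} \approx 2.6032$)
$v{\left(G,U \right)} = 6 G$ ($v{\left(G,U \right)} = 0 + 6 G = 6 G$)
$O = - \frac{286033532163}{56047676}$ ($O = \frac{145901493}{56047676} - 5106 = - \frac{286033532163}{56047676} \approx -5103.4$)
$B = - \frac{286033532163}{56047676} \approx -5103.4$
$v{\left(201,5 \cdot 119 \right)} + B = 6 \cdot 201 - \frac{286033532163}{56047676} = 1206 - \frac{286033532163}{56047676} = - \frac{218440034907}{56047676}$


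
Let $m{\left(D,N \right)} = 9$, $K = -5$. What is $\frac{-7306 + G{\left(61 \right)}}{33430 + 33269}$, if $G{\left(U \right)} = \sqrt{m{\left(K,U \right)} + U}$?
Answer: $- \frac{7306}{66699} + \frac{\sqrt{70}}{66699} \approx -0.10941$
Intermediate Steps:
$G{\left(U \right)} = \sqrt{9 + U}$
$\frac{-7306 + G{\left(61 \right)}}{33430 + 33269} = \frac{-7306 + \sqrt{9 + 61}}{33430 + 33269} = \frac{-7306 + \sqrt{70}}{66699} = \left(-7306 + \sqrt{70}\right) \frac{1}{66699} = - \frac{7306}{66699} + \frac{\sqrt{70}}{66699}$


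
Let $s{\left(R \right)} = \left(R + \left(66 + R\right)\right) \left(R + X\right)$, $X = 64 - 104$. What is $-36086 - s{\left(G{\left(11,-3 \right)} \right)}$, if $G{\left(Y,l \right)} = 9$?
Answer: $-33482$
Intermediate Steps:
$X = -40$
$s{\left(R \right)} = \left(-40 + R\right) \left(66 + 2 R\right)$ ($s{\left(R \right)} = \left(R + \left(66 + R\right)\right) \left(R - 40\right) = \left(66 + 2 R\right) \left(-40 + R\right) = \left(-40 + R\right) \left(66 + 2 R\right)$)
$-36086 - s{\left(G{\left(11,-3 \right)} \right)} = -36086 - \left(-2640 - 126 + 2 \cdot 9^{2}\right) = -36086 - \left(-2640 - 126 + 2 \cdot 81\right) = -36086 - \left(-2640 - 126 + 162\right) = -36086 - -2604 = -36086 + 2604 = -33482$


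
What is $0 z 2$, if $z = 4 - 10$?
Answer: $0$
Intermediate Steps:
$z = -6$ ($z = 4 - 10 = -6$)
$0 z 2 = 0 \left(-6\right) 2 = 0 \cdot 2 = 0$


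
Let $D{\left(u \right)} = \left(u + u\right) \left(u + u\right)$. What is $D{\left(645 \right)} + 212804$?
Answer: $1876904$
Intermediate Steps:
$D{\left(u \right)} = 4 u^{2}$ ($D{\left(u \right)} = 2 u 2 u = 4 u^{2}$)
$D{\left(645 \right)} + 212804 = 4 \cdot 645^{2} + 212804 = 4 \cdot 416025 + 212804 = 1664100 + 212804 = 1876904$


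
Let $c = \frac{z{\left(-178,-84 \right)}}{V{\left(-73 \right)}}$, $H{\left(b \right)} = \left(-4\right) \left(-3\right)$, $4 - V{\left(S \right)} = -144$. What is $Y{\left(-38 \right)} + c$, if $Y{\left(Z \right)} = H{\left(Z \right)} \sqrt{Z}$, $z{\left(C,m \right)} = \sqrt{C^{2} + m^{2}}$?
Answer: $\frac{\sqrt{9685}}{74} + 12 i \sqrt{38} \approx 1.3299 + 73.973 i$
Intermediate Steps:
$V{\left(S \right)} = 148$ ($V{\left(S \right)} = 4 - -144 = 4 + 144 = 148$)
$H{\left(b \right)} = 12$
$c = \frac{\sqrt{9685}}{74}$ ($c = \frac{\sqrt{\left(-178\right)^{2} + \left(-84\right)^{2}}}{148} = \sqrt{31684 + 7056} \cdot \frac{1}{148} = \sqrt{38740} \cdot \frac{1}{148} = 2 \sqrt{9685} \cdot \frac{1}{148} = \frac{\sqrt{9685}}{74} \approx 1.3299$)
$Y{\left(Z \right)} = 12 \sqrt{Z}$
$Y{\left(-38 \right)} + c = 12 \sqrt{-38} + \frac{\sqrt{9685}}{74} = 12 i \sqrt{38} + \frac{\sqrt{9685}}{74} = \frac{\sqrt{9685}}{74} + 12 i \sqrt{38}$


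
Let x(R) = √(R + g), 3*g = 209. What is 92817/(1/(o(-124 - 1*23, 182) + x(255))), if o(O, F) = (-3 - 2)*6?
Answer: -2784510 + 30939*√2922 ≈ -1.1121e+6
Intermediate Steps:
g = 209/3 (g = (⅓)*209 = 209/3 ≈ 69.667)
o(O, F) = -30 (o(O, F) = -5*6 = -30)
x(R) = √(209/3 + R) (x(R) = √(R + 209/3) = √(209/3 + R))
92817/(1/(o(-124 - 1*23, 182) + x(255))) = 92817/(1/(-30 + √(627 + 9*255)/3)) = 92817/(1/(-30 + √(627 + 2295)/3)) = 92817/(1/(-30 + √2922/3)) = 92817*(-30 + √2922/3) = -2784510 + 30939*√2922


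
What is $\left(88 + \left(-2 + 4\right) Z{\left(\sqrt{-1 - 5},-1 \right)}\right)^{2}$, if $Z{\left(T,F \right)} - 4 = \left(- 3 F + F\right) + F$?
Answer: $9604$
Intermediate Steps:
$Z{\left(T,F \right)} = 4 - F$ ($Z{\left(T,F \right)} = 4 + \left(\left(- 3 F + F\right) + F\right) = 4 + \left(- 2 F + F\right) = 4 - F$)
$\left(88 + \left(-2 + 4\right) Z{\left(\sqrt{-1 - 5},-1 \right)}\right)^{2} = \left(88 + \left(-2 + 4\right) \left(4 - -1\right)\right)^{2} = \left(88 + 2 \left(4 + 1\right)\right)^{2} = \left(88 + 2 \cdot 5\right)^{2} = \left(88 + 10\right)^{2} = 98^{2} = 9604$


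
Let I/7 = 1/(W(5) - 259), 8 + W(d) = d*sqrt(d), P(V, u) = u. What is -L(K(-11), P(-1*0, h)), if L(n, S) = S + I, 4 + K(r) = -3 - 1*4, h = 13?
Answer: -923263/71164 + 35*sqrt(5)/71164 ≈ -12.973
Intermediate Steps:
W(d) = -8 + d**(3/2) (W(d) = -8 + d*sqrt(d) = -8 + d**(3/2))
I = 7/(-267 + 5*sqrt(5)) (I = 7/((-8 + 5**(3/2)) - 259) = 7/((-8 + 5*sqrt(5)) - 259) = 7/(-267 + 5*sqrt(5)) ≈ -0.027363)
K(r) = -11 (K(r) = -4 + (-3 - 1*4) = -4 + (-3 - 4) = -4 - 7 = -11)
L(n, S) = -1869/71164 + S - 35*sqrt(5)/71164 (L(n, S) = S + (-1869/71164 - 35*sqrt(5)/71164) = -1869/71164 + S - 35*sqrt(5)/71164)
-L(K(-11), P(-1*0, h)) = -(-1869/71164 + 13 - 35*sqrt(5)/71164) = -(923263/71164 - 35*sqrt(5)/71164) = -923263/71164 + 35*sqrt(5)/71164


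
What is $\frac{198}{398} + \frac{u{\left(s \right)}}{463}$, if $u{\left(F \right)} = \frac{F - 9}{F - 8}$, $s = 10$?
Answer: $\frac{91873}{184274} \approx 0.49857$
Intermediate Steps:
$u{\left(F \right)} = \frac{-9 + F}{-8 + F}$
$\frac{198}{398} + \frac{u{\left(s \right)}}{463} = \frac{198}{398} + \frac{\frac{1}{-8 + 10} \left(-9 + 10\right)}{463} = 198 \cdot \frac{1}{398} + \frac{1}{2} \cdot 1 \cdot \frac{1}{463} = \frac{99}{199} + \frac{1}{2} \cdot 1 \cdot \frac{1}{463} = \frac{99}{199} + \frac{1}{2} \cdot \frac{1}{463} = \frac{99}{199} + \frac{1}{926} = \frac{91873}{184274}$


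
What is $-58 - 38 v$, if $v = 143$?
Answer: $-5492$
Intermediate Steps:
$-58 - 38 v = -58 - 5434 = -5492$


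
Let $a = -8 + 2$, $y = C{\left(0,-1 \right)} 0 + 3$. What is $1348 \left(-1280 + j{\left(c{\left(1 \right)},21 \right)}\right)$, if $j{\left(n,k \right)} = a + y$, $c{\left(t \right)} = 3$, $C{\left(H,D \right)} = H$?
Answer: $-1729484$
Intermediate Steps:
$y = 3$ ($y = 0 \cdot 0 + 3 = 0 + 3 = 3$)
$a = -6$
$j{\left(n,k \right)} = -3$ ($j{\left(n,k \right)} = -6 + 3 = -3$)
$1348 \left(-1280 + j{\left(c{\left(1 \right)},21 \right)}\right) = 1348 \left(-1280 - 3\right) = 1348 \left(-1283\right) = -1729484$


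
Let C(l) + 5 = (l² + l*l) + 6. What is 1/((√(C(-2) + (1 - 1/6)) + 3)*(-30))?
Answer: 3/25 - √354/150 ≈ -0.0054326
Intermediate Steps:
C(l) = 1 + 2*l² (C(l) = -5 + ((l² + l*l) + 6) = -5 + ((l² + l²) + 6) = -5 + (2*l² + 6) = -5 + (6 + 2*l²) = 1 + 2*l²)
1/((√(C(-2) + (1 - 1/6)) + 3)*(-30)) = 1/((√((1 + 2*(-2)²) + (1 - 1/6)) + 3)*(-30)) = 1/((√((1 + 2*4) + (1 - 1*⅙)) + 3)*(-30)) = 1/((√((1 + 8) + (1 - ⅙)) + 3)*(-30)) = 1/((√(9 + ⅚) + 3)*(-30)) = 1/((√(59/6) + 3)*(-30)) = 1/((√354/6 + 3)*(-30)) = 1/((3 + √354/6)*(-30)) = 1/(-90 - 5*√354)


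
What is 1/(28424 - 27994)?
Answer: 1/430 ≈ 0.0023256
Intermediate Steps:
1/(28424 - 27994) = 1/430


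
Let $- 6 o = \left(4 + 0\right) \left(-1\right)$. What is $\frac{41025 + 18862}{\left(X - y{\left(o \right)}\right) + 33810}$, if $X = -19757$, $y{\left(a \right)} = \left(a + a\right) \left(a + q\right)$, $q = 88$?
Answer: $\frac{538983}{125413} \approx 4.2977$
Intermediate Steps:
$o = \frac{2}{3}$ ($o = - \frac{\left(4 + 0\right) \left(-1\right)}{6} = - \frac{4 \left(-1\right)}{6} = \left(- \frac{1}{6}\right) \left(-4\right) = \frac{2}{3} \approx 0.66667$)
$y{\left(a \right)} = 2 a \left(88 + a\right)$ ($y{\left(a \right)} = \left(a + a\right) \left(a + 88\right) = 2 a \left(88 + a\right)$)
$\frac{41025 + 18862}{\left(X - y{\left(o \right)}\right) + 33810} = \frac{41025 + 18862}{\left(-19757 - 2 \cdot \frac{2}{3} \left(88 + \frac{2}{3}\right)\right) + 33810} = \frac{59887}{\left(-19757 - 2 \cdot \frac{2}{3} \cdot \frac{266}{3}\right) + 33810} = \frac{59887}{\left(-19757 - \frac{1064}{9}\right) + 33810} = \frac{59887}{- \frac{178877}{9} + 33810} = \frac{59887}{\frac{125413}{9}} = 59887 \cdot \frac{9}{125413} = \frac{538983}{125413}$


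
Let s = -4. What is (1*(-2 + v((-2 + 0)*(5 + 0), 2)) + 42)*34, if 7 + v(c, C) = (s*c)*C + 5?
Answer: 4012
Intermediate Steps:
v(c, C) = -2 - 4*C*c (v(c, C) = -7 + ((-4*c)*C + 5) = -7 + (-4*C*c + 5) = -7 + (5 - 4*C*c) = -2 - 4*C*c)
(1*(-2 + v((-2 + 0)*(5 + 0), 2)) + 42)*34 = (1*(-2 + (-2 - 4*2*(-2 + 0)*(5 + 0))) + 42)*34 = (1*(-2 + (-2 - 4*2*(-2*5))) + 42)*34 = (1*(-2 + (-2 - 4*2*(-10))) + 42)*34 = (1*(-2 + (-2 + 80)) + 42)*34 = (1*(-2 + 78) + 42)*34 = (1*76 + 42)*34 = (76 + 42)*34 = 118*34 = 4012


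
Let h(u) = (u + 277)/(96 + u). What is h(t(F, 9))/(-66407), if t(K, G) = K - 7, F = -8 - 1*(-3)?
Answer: -265/5578188 ≈ -4.7506e-5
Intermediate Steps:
F = -5 (F = -8 + 3 = -5)
t(K, G) = -7 + K
h(u) = (277 + u)/(96 + u)
h(t(F, 9))/(-66407) = ((277 + (-7 - 5))/(96 + (-7 - 5)))/(-66407) = ((277 - 12)/(96 - 12))*(-1/66407) = (265/84)*(-1/66407) = -265/5578188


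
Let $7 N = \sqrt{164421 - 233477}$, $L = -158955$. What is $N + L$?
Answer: $-158955 + \frac{8 i \sqrt{1079}}{7} \approx -1.5896 \cdot 10^{5} + 37.541 i$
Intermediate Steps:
$N = \frac{8 i \sqrt{1079}}{7}$ ($N = \frac{\sqrt{164421 - 233477}}{7} = \frac{\sqrt{-69056}}{7} = \frac{8 i \sqrt{1079}}{7} \approx 37.541 i$)
$N + L = \frac{8 i \sqrt{1079}}{7} - 158955 = -158955 + \frac{8 i \sqrt{1079}}{7}$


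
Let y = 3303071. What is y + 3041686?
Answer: 6344757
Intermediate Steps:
y + 3041686 = 3303071 + 3041686 = 6344757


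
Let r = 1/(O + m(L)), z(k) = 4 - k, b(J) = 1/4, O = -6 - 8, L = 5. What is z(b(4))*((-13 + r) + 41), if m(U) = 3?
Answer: 4605/44 ≈ 104.66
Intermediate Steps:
O = -14
b(J) = ¼
r = -1/11 (r = 1/(-14 + 3) = 1/(-11) = -1/11 ≈ -0.090909)
z(b(4))*((-13 + r) + 41) = (4 - 1*¼)*((-13 - 1/11) + 41) = (4 - ¼)*(-144/11 + 41) = (15/4)*(307/11) = 4605/44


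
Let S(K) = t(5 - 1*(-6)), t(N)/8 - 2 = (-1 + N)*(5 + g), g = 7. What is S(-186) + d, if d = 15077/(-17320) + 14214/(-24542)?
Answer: 207124807613/212533720 ≈ 974.55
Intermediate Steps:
d = -308103107/212533720 (d = 15077*(-1/17320) + 14214*(-1/24542) = -15077/17320 - 7107/12271 = -308103107/212533720 ≈ -1.4497)
t(N) = -80 + 96*N (t(N) = 16 + 8*((-1 + N)*(5 + 7)) = 16 + 8*((-1 + N)*12) = 16 + 8*(-12 + 12*N) = 16 + (-96 + 96*N) = -80 + 96*N)
S(K) = 976 (S(K) = -80 + 96*(5 - 1*(-6)) = -80 + 96*(5 + 6) = -80 + 96*11 = -80 + 1056 = 976)
S(-186) + d = 976 - 308103107/212533720 = 207124807613/212533720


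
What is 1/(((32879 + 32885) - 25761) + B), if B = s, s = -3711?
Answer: 1/36292 ≈ 2.7554e-5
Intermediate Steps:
B = -3711
1/(((32879 + 32885) - 25761) + B) = 1/(((32879 + 32885) - 25761) - 3711) = 1/((65764 - 25761) - 3711) = 1/(40003 - 3711) = 1/36292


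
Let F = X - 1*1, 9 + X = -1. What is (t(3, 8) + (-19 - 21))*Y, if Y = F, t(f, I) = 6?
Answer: 374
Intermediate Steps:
X = -10 (X = -9 - 1 = -10)
F = -11 (F = -10 - 1*1 = -10 - 1 = -11)
Y = -11
(t(3, 8) + (-19 - 21))*Y = (6 + (-19 - 21))*(-11) = (6 - 40)*(-11) = -34*(-11) = 374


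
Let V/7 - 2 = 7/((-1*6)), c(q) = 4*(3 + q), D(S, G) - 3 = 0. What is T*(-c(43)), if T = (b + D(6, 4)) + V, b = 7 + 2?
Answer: -9844/3 ≈ -3281.3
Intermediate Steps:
D(S, G) = 3 (D(S, G) = 3 + 0 = 3)
b = 9
c(q) = 12 + 4*q
V = 35/6 (V = 14 + 7*(7/((-1*6))) = 14 + 7*(7/(-6)) = 14 + 7*(7*(-⅙)) = 14 + 7*(-7/6) = 14 - 49/6 = 35/6 ≈ 5.8333)
T = 107/6 (T = (9 + 3) + 35/6 = 12 + 35/6 = 107/6 ≈ 17.833)
T*(-c(43)) = 107*(-(12 + 4*43))/6 = 107*(-(12 + 172))/6 = 107*(-1*184)/6 = (107/6)*(-184) = -9844/3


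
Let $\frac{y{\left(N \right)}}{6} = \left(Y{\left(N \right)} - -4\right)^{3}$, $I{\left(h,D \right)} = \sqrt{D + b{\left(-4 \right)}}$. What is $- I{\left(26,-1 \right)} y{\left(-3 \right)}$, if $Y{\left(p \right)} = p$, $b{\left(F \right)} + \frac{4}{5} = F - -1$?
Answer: $- \frac{12 i \sqrt{30}}{5} \approx - 13.145 i$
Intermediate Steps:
$b{\left(F \right)} = \frac{1}{5} + F$ ($b{\left(F \right)} = - \frac{4}{5} + \left(F - -1\right) = - \frac{4}{5} + \left(F + 1\right) = - \frac{4}{5} + \left(1 + F\right) = \frac{1}{5} + F$)
$I{\left(h,D \right)} = \sqrt{- \frac{19}{5} + D}$ ($I{\left(h,D \right)} = \sqrt{D + \left(\frac{1}{5} - 4\right)} = \sqrt{D - \frac{19}{5}} = \sqrt{- \frac{19}{5} + D}$)
$y{\left(N \right)} = 6 \left(4 + N\right)^{3}$ ($y{\left(N \right)} = 6 \left(N - -4\right)^{3} = 6 \left(N + 4\right)^{3} = 6 \left(4 + N\right)^{3}$)
$- I{\left(26,-1 \right)} y{\left(-3 \right)} = - \frac{\sqrt{-95 + 25 \left(-1\right)}}{5} \cdot 6 \left(4 - 3\right)^{3} = - \frac{\sqrt{-95 - 25}}{5} \cdot 6 \cdot 1^{3} = - \frac{\sqrt{-120}}{5} \cdot 6 \cdot 1 = - \frac{2 i \sqrt{30}}{5} \cdot 6 = - \frac{12 i \sqrt{30}}{5}$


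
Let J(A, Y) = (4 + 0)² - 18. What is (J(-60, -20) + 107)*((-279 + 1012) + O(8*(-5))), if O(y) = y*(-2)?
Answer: 85365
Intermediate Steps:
O(y) = -2*y
J(A, Y) = -2 (J(A, Y) = 4² - 18 = 16 - 18 = -2)
(J(-60, -20) + 107)*((-279 + 1012) + O(8*(-5))) = (-2 + 107)*((-279 + 1012) - 16*(-5)) = 105*(733 - 2*(-40)) = 105*(733 + 80) = 105*813 = 85365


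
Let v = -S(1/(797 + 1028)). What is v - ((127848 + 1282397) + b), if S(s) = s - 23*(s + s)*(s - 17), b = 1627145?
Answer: -10116408497679/3330625 ≈ -3.0374e+6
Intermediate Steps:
S(s) = s - 46*s*(-17 + s) (S(s) = s - 23*2*s*(-17 + s) = s - 46*s*(-17 + s))
v = -1428929/3330625 (v = -(783 - 46/(797 + 1028))/(797 + 1028) = -(783 - 46/1825)/1825 = -1428929/(1825*1825) = -1*1428929/3330625 = -1428929/3330625 ≈ -0.42903)
v - ((127848 + 1282397) + b) = -1428929/3330625 - ((127848 + 1282397) + 1627145) = -1428929/3330625 - (1410245 + 1627145) = -1428929/3330625 - 1*3037390 = -1428929/3330625 - 3037390 = -10116408497679/3330625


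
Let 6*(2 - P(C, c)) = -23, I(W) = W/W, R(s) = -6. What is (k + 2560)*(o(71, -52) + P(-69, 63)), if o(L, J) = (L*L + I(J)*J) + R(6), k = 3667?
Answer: 186392791/6 ≈ 3.1065e+7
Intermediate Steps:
I(W) = 1
P(C, c) = 35/6 (P(C, c) = 2 - 1/6*(-23) = 2 + 23/6 = 35/6)
o(L, J) = -6 + J + L**2 (o(L, J) = (L*L + 1*J) - 6 = (L**2 + J) - 6 = (J + L**2) - 6 = -6 + J + L**2)
(k + 2560)*(o(71, -52) + P(-69, 63)) = (3667 + 2560)*((-6 - 52 + 71**2) + 35/6) = 6227*((-6 - 52 + 5041) + 35/6) = 6227*(4983 + 35/6) = 6227*(29933/6) = 186392791/6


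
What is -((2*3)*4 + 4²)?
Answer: -40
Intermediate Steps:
-((2*3)*4 + 4²) = -(6*4 + 16) = -(24 + 16) = -1*40 = -40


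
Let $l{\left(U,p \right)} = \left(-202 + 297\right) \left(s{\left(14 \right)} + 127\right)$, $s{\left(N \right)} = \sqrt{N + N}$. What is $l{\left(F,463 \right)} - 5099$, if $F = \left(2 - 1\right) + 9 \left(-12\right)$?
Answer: $6966 + 190 \sqrt{7} \approx 7468.7$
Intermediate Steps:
$s{\left(N \right)} = \sqrt{2} \sqrt{N}$ ($s{\left(N \right)} = \sqrt{2 N} = \sqrt{2} \sqrt{N}$)
$F = -107$ ($F = 1 - 108 = -107$)
$l{\left(U,p \right)} = 12065 + 190 \sqrt{7}$ ($l{\left(U,p \right)} = \left(-202 + 297\right) \left(\sqrt{2} \sqrt{14} + 127\right) = 95 \left(2 \sqrt{7} + 127\right) = 95 \left(127 + 2 \sqrt{7}\right) = 12065 + 190 \sqrt{7}$)
$l{\left(F,463 \right)} - 5099 = \left(12065 + 190 \sqrt{7}\right) - 5099 = 6966 + 190 \sqrt{7}$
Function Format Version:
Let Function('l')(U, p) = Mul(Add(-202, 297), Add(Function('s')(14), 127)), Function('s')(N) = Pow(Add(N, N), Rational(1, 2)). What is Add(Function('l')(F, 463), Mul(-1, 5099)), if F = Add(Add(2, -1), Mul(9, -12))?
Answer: Add(6966, Mul(190, Pow(7, Rational(1, 2)))) ≈ 7468.7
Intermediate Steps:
Function('s')(N) = Mul(Pow(2, Rational(1, 2)), Pow(N, Rational(1, 2))) (Function('s')(N) = Pow(Mul(2, N), Rational(1, 2)) = Mul(Pow(2, Rational(1, 2)), Pow(N, Rational(1, 2))))
F = -107 (F = Add(1, -108) = -107)
Function('l')(U, p) = Add(12065, Mul(190, Pow(7, Rational(1, 2)))) (Function('l')(U, p) = Mul(Add(-202, 297), Add(Mul(Pow(2, Rational(1, 2)), Pow(14, Rational(1, 2))), 127)) = Mul(95, Add(Mul(2, Pow(7, Rational(1, 2))), 127)) = Mul(95, Add(127, Mul(2, Pow(7, Rational(1, 2))))) = Add(12065, Mul(190, Pow(7, Rational(1, 2)))))
Add(Function('l')(F, 463), Mul(-1, 5099)) = Add(Add(12065, Mul(190, Pow(7, Rational(1, 2)))), Mul(-1, 5099)) = Add(Add(12065, Mul(190, Pow(7, Rational(1, 2)))), -5099) = Add(6966, Mul(190, Pow(7, Rational(1, 2))))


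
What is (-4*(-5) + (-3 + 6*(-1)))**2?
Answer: 121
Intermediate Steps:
(-4*(-5) + (-3 + 6*(-1)))**2 = (20 + (-3 - 6))**2 = (20 - 9)**2 = 11**2 = 121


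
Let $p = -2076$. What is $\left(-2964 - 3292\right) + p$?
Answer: $-8332$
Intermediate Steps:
$\left(-2964 - 3292\right) + p = \left(-2964 - 3292\right) - 2076 = -6256 - 2076 = -8332$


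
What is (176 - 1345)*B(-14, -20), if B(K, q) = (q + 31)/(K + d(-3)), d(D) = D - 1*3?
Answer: 12859/20 ≈ 642.95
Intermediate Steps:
d(D) = -3 + D (d(D) = D - 3 = -3 + D)
B(K, q) = (31 + q)/(-6 + K) (B(K, q) = (q + 31)/(K + (-3 - 3)) = (31 + q)/(K - 6) = (31 + q)/(-6 + K))
(176 - 1345)*B(-14, -20) = (176 - 1345)*((31 - 20)/(-6 - 14)) = -1169*11/(-20) = -(-1169)*11/20 = -1169*(-11/20) = 12859/20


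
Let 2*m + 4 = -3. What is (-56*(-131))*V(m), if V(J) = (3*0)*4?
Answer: 0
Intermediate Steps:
m = -7/2 (m = -2 + (½)*(-3) = -2 - 3/2 = -7/2 ≈ -3.5000)
V(J) = 0 (V(J) = 0*4 = 0)
(-56*(-131))*V(m) = -56*(-131)*0 = 7336*0 = 0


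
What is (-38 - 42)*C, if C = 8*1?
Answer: -640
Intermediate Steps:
C = 8
(-38 - 42)*C = (-38 - 42)*8 = -80*8 = -640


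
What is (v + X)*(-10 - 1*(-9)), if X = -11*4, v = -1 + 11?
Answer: 34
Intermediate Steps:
v = 10
X = -44
(v + X)*(-10 - 1*(-9)) = (10 - 44)*(-10 - 1*(-9)) = -34*(-10 + 9) = -34*(-1) = 34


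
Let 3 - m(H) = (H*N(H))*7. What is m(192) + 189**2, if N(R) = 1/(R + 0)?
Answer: 35717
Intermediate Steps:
N(R) = 1/R
m(H) = -4 (m(H) = 3 - H/H*7 = 3 - 7 = -4)
m(192) + 189**2 = -4 + 189**2 = -4 + 35721 = 35717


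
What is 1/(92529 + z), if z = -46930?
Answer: 1/45599 ≈ 2.1930e-5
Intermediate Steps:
1/(92529 + z) = 1/(92529 - 46930) = 1/45599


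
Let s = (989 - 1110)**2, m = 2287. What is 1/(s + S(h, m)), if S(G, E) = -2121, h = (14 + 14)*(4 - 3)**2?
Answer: 1/12520 ≈ 7.9872e-5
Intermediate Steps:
s = 14641 (s = (-121)**2 = 14641)
h = 28 (h = 28*1**2 = 28*1 = 28)
1/(s + S(h, m)) = 1/(14641 - 2121) = 1/12520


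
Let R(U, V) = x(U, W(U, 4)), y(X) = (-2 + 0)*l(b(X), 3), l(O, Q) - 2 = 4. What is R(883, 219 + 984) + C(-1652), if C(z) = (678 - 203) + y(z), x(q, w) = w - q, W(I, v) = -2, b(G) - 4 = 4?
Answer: -422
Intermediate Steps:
b(G) = 8 (b(G) = 4 + 4 = 8)
l(O, Q) = 6 (l(O, Q) = 2 + 4 = 6)
y(X) = -12 (y(X) = (-2 + 0)*6 = -2*6 = -12)
R(U, V) = -2 - U
C(z) = 463 (C(z) = (678 - 203) - 12 = 475 - 12 = 463)
R(883, 219 + 984) + C(-1652) = (-2 - 1*883) + 463 = (-2 - 883) + 463 = -885 + 463 = -422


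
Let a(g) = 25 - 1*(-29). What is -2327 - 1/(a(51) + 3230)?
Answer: -7641869/3284 ≈ -2327.0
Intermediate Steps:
a(g) = 54 (a(g) = 25 + 29 = 54)
-2327 - 1/(a(51) + 3230) = -2327 - 1/(54 + 3230) = -2327 - 1/3284 = -7641869/3284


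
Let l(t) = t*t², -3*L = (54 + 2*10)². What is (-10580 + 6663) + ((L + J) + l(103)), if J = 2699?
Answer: 3269051/3 ≈ 1.0897e+6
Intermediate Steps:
L = -5476/3 (L = -(54 + 2*10)²/3 = -(54 + 20)²/3 = -⅓*74² = -⅓*5476 = -5476/3 ≈ -1825.3)
l(t) = t³
(-10580 + 6663) + ((L + J) + l(103)) = (-10580 + 6663) + ((-5476/3 + 2699) + 103³) = -3917 + (2621/3 + 1092727) = -3917 + 3280802/3 = 3269051/3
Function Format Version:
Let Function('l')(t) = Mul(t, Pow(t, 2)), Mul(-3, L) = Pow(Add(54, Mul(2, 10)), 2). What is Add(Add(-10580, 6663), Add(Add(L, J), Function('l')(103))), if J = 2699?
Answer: Rational(3269051, 3) ≈ 1.0897e+6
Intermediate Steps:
L = Rational(-5476, 3) (L = Mul(Rational(-1, 3), Pow(Add(54, Mul(2, 10)), 2)) = Mul(Rational(-1, 3), Pow(Add(54, 20), 2)) = Mul(Rational(-1, 3), Pow(74, 2)) = Mul(Rational(-1, 3), 5476) = Rational(-5476, 3) ≈ -1825.3)
Function('l')(t) = Pow(t, 3)
Add(Add(-10580, 6663), Add(Add(L, J), Function('l')(103))) = Add(Add(-10580, 6663), Add(Add(Rational(-5476, 3), 2699), Pow(103, 3))) = Add(-3917, Add(Rational(2621, 3), 1092727)) = Add(-3917, Rational(3280802, 3)) = Rational(3269051, 3)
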